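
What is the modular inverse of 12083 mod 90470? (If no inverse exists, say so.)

43307

Extended Euclidean algorithm:
90470 = 7*12083 + 5889
12083 = 2*5889 + 305
5889 = 19*305 + 94
305 = 3*94 + 23
94 = 4*23 + 2
23 = 11*2 + 1
2 = 2*1 + 0
The gcd is 1. Working backward:
1 = 23 − 11·2
1 = −11·94 + 45·23
1 = 45·305 − 146·94
1 = −146·5889 + 2819·305
1 = 2819·12083 − 5784·5889
1 = −5784·90470 + 43307·12083
So 12083·43307 ≡ 1 (mod 90470).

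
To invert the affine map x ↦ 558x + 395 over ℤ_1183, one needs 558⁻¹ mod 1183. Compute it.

1130

Apply the Euclidean algorithm to 1183 and 558:
1183 = 2*558 + 67
558 = 8*67 + 22
67 = 3*22 + 1
22 = 22*1 + 0
Since gcd(558, 1183) = 1, back-substitute to write 1 as a combination:
1 = 67 − 3·22
1 = −3·558 + 25·67
1 = 25·1183 − 53·558
Hence 558⁻¹ ≡ -53 ≡ 1130 (mod 1183).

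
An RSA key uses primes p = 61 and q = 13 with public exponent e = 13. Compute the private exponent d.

φ(n) = (p−1)(q−1) = 60·12 = 720.
Need d with 13·d ≡ 1 (mod 720). Apply the extended Euclidean algorithm:
720 = 55*13 + 5
13 = 2*5 + 3
5 = 1*3 + 2
3 = 1*2 + 1
2 = 2*1 + 0
Back-substitute:
1 = 3 − 2
1 = −5 + 2·3
1 = 2·13 − 5·5
1 = −5·720 + 277·13
So 13·277 ≡ 1 (mod 720), hence d = 277.

277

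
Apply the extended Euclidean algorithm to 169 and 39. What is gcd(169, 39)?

13

Euclidean algorithm:
169 = 4×39 + 13
39 = 3×13 + 0
gcd(169, 39) = 13.
Express as a combination:
13 = 169 − 4·39
So 13 = (1)·169 + (-4)·39.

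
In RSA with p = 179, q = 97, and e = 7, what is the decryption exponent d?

φ(n) = (p−1)(q−1) = 178·96 = 17088.
Need d with 7·d ≡ 1 (mod 17088). Apply the extended Euclidean algorithm:
17088 = 2441×7 + 1
7 = 7×1 + 0
Back-substitute:
1 = 17088 − 2441·7
So 7·(-2441) ≡ 1 (mod 17088), hence d ≡ -2441 ≡ 14647 (mod 17088).

14647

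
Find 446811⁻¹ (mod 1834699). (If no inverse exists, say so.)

201467

Run Euclid on (1834699, 446811):
1834699 = 4×446811 + 47455
446811 = 9×47455 + 19716
47455 = 2×19716 + 8023
19716 = 2×8023 + 3670
8023 = 2×3670 + 683
3670 = 5×683 + 255
683 = 2×255 + 173
255 = 1×173 + 82
173 = 2×82 + 9
82 = 9×9 + 1
9 = 9×1 + 0
gcd = 1, so the inverse exists. Back-substitute:
1 = 82 − 9·9
1 = −9·173 + 19·82
1 = 19·255 − 28·173
1 = −28·683 + 75·255
1 = 75·3670 − 403·683
1 = −403·8023 + 881·3670
1 = 881·19716 − 2165·8023
1 = −2165·47455 + 5211·19716
1 = 5211·446811 − 49064·47455
1 = −49064·1834699 + 201467·446811
So 446811·201467 ≡ 1 (mod 1834699).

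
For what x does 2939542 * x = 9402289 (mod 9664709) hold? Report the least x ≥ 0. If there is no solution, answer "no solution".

First find gcd(2939542, 9664709):
9664709 = 3×2939542 + 846083
2939542 = 3×846083 + 401293
846083 = 2×401293 + 43497
401293 = 9×43497 + 9820
43497 = 4×9820 + 4217
9820 = 2×4217 + 1386
4217 = 3×1386 + 59
1386 = 23×59 + 29
59 = 2×29 + 1
29 = 29×1 + 0
gcd = 1, so a unique solution mod 9664709 exists.
Back-substitute for the Bézout coefficients:
1 = 59 − 2·29
1 = −2·1386 + 47·59
1 = 47·4217 − 143·1386
1 = −143·9820 + 333·4217
1 = 333·43497 − 1475·9820
1 = −1475·401293 + 13608·43497
1 = 13608·846083 − 28691·401293
1 = −28691·2939542 + 99681·846083
1 = 99681·9664709 − 327734·2939542
So 2939542·(-327734) ≡ 1 (mod 9664709), giving 2939542⁻¹ ≡ 9336975.
x ≡ 2939542⁻¹·9402289 ≡ 9336975·9402289 ≡ 7375598 (mod 9664709).

7375598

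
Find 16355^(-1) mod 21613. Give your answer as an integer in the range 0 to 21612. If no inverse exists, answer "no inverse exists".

744

Apply the Euclidean algorithm to 21613 and 16355:
21613 = 1*16355 + 5258
16355 = 3*5258 + 581
5258 = 9*581 + 29
581 = 20*29 + 1
29 = 29*1 + 0
The gcd is 1. Working backward:
1 = 581 − 20·29
1 = −20·5258 + 181·581
1 = 181·16355 − 563·5258
1 = −563·21613 + 744·16355
So 16355·744 ≡ 1 (mod 21613).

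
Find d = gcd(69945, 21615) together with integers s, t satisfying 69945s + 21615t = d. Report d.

Apply Euclid's algorithm to 69945 and 21615:
69945 = 3×21615 + 5100
21615 = 4×5100 + 1215
5100 = 4×1215 + 240
1215 = 5×240 + 15
240 = 16×15 + 0
gcd(69945, 21615) = 15.
Working backward:
15 = 1215 − 5·240
15 = −5·5100 + 21·1215
15 = 21·21615 − 89·5100
15 = −89·69945 + 288·21615
So 15 = (-89)·69945 + (288)·21615.

15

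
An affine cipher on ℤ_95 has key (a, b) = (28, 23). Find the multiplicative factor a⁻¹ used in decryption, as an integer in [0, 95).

17

Apply the Euclidean algorithm to 95 and 28:
95 = 3×28 + 11
28 = 2×11 + 6
11 = 1×6 + 5
6 = 1×5 + 1
5 = 5×1 + 0
Since gcd(28, 95) = 1, back-substitute to write 1 as a combination:
1 = 6 − 5
1 = −11 + 2·6
1 = 2·28 − 5·11
1 = −5·95 + 17·28
So 28·17 ≡ 1 (mod 95).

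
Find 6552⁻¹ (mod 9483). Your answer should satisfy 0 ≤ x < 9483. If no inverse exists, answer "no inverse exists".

Compute gcd(6552, 9483):
9483 = 1×6552 + 2931
6552 = 2×2931 + 690
2931 = 4×690 + 171
690 = 4×171 + 6
171 = 28×6 + 3
6 = 2×3 + 0
gcd(6552, 9483) = 3 ≠ 1, so 6552 has no multiplicative inverse modulo 9483.

no inverse exists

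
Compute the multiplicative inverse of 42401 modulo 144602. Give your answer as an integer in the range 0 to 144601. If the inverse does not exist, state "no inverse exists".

128645

Extended Euclidean algorithm:
144602 = 3×42401 + 17399
42401 = 2×17399 + 7603
17399 = 2×7603 + 2193
7603 = 3×2193 + 1024
2193 = 2×1024 + 145
1024 = 7×145 + 9
145 = 16×9 + 1
9 = 9×1 + 0
The gcd is 1. Working backward:
1 = 145 − 16·9
1 = −16·1024 + 113·145
1 = 113·2193 − 242·1024
1 = −242·7603 + 839·2193
1 = 839·17399 − 1920·7603
1 = −1920·42401 + 4679·17399
1 = 4679·144602 − 15957·42401
Hence 42401⁻¹ ≡ -15957 ≡ 128645 (mod 144602).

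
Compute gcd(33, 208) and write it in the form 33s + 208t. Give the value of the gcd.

1

Repeated division:
208 = 6·33 + 10
33 = 3·10 + 3
10 = 3·3 + 1
3 = 3·1 + 0
gcd(33, 208) = 1.
Working backward:
1 = 10 − 3·3
1 = −3·33 + 10·10
1 = 10·208 − 63·33
So 1 = (10)·208 + (-63)·33.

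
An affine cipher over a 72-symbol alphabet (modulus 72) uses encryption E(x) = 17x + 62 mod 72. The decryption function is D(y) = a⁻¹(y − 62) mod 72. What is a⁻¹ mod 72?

17

Extended Euclidean algorithm:
72 = 4*17 + 4
17 = 4*4 + 1
4 = 4*1 + 0
Since gcd(17, 72) = 1, back-substitute to write 1 as a combination:
1 = 17 − 4·4
1 = −4·72 + 17·17
So 17·17 ≡ 1 (mod 72).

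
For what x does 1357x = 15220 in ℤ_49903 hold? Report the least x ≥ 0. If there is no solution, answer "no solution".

1188

First find gcd(1357, 49903):
49903 = 36*1357 + 1051
1357 = 1*1051 + 306
1051 = 3*306 + 133
306 = 2*133 + 40
133 = 3*40 + 13
40 = 3*13 + 1
13 = 13*1 + 0
gcd = 1, so a unique solution mod 49903 exists.
Back-substitute for the Bézout coefficients:
1 = 40 − 3·13
1 = −3·133 + 10·40
1 = 10·306 − 23·133
1 = −23·1051 + 79·306
1 = 79·1357 − 102·1051
1 = −102·49903 + 3751·1357
So 1357·(3751) ≡ 1 (mod 49903), giving 1357⁻¹ ≡ 3751.
x ≡ 1357⁻¹·15220 ≡ 3751·15220 ≡ 1188 (mod 49903).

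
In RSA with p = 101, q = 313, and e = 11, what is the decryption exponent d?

22691

φ(n) = (p−1)(q−1) = 100·312 = 31200.
Need d with 11·d ≡ 1 (mod 31200). Apply the extended Euclidean algorithm:
31200 = 2836·11 + 4
11 = 2·4 + 3
4 = 1·3 + 1
3 = 3·1 + 0
Back-substitute:
1 = 4 − 3
1 = −11 + 3·4
1 = 3·31200 − 8509·11
So 11·(-8509) ≡ 1 (mod 31200), hence d ≡ -8509 ≡ 22691 (mod 31200).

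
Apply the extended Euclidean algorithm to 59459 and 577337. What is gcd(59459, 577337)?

Repeated division:
577337 = 9·59459 + 42206
59459 = 1·42206 + 17253
42206 = 2·17253 + 7700
17253 = 2·7700 + 1853
7700 = 4·1853 + 288
1853 = 6·288 + 125
288 = 2·125 + 38
125 = 3·38 + 11
38 = 3·11 + 5
11 = 2·5 + 1
5 = 5·1 + 0
gcd(59459, 577337) = 1.
Back-substituting:
1 = 11 − 2·5
1 = −2·38 + 7·11
1 = 7·125 − 23·38
1 = −23·288 + 53·125
1 = 53·1853 − 341·288
1 = −341·7700 + 1417·1853
1 = 1417·17253 − 3175·7700
1 = −3175·42206 + 7767·17253
1 = 7767·59459 − 10942·42206
1 = −10942·577337 + 106245·59459
So 1 = (-10942)·577337 + (106245)·59459.

1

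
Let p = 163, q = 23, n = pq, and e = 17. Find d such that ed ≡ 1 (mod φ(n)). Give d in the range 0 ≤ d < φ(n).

629

φ(n) = (p−1)(q−1) = 162·22 = 3564.
Need d with 17·d ≡ 1 (mod 3564). Apply the extended Euclidean algorithm:
3564 = 209·17 + 11
17 = 1·11 + 6
11 = 1·6 + 5
6 = 1·5 + 1
5 = 5·1 + 0
Back-substitute:
1 = 6 − 5
1 = −11 + 2·6
1 = 2·17 − 3·11
1 = −3·3564 + 629·17
So 17·629 ≡ 1 (mod 3564), hence d = 629.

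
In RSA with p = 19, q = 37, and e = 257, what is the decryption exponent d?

353

φ(n) = (p−1)(q−1) = 18·36 = 648.
Need d with 257·d ≡ 1 (mod 648). Apply the extended Euclidean algorithm:
648 = 2·257 + 134
257 = 1·134 + 123
134 = 1·123 + 11
123 = 11·11 + 2
11 = 5·2 + 1
2 = 2·1 + 0
Back-substitute:
1 = 11 − 5·2
1 = −5·123 + 56·11
1 = 56·134 − 61·123
1 = −61·257 + 117·134
1 = 117·648 − 295·257
So 257·(-295) ≡ 1 (mod 648), hence d ≡ -295 ≡ 353 (mod 648).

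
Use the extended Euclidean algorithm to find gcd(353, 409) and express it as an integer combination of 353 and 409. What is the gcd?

1

Apply Euclid's algorithm to 409 and 353:
409 = 1·353 + 56
353 = 6·56 + 17
56 = 3·17 + 5
17 = 3·5 + 2
5 = 2·2 + 1
2 = 2·1 + 0
gcd(353, 409) = 1.
Working backward:
1 = 5 − 2·2
1 = −2·17 + 7·5
1 = 7·56 − 23·17
1 = −23·353 + 145·56
1 = 145·409 − 168·353
So 1 = (145)·409 + (-168)·353.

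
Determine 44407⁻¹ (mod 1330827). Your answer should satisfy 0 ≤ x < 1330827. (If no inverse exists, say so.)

943030

Extended Euclidean algorithm:
1330827 = 29·44407 + 43024
44407 = 1·43024 + 1383
43024 = 31·1383 + 151
1383 = 9·151 + 24
151 = 6·24 + 7
24 = 3·7 + 3
7 = 2·3 + 1
3 = 3·1 + 0
The gcd is 1. Working backward:
1 = 7 − 2·3
1 = −2·24 + 7·7
1 = 7·151 − 44·24
1 = −44·1383 + 403·151
1 = 403·43024 − 12537·1383
1 = −12537·44407 + 12940·43024
1 = 12940·1330827 − 387797·44407
Thus 44407·(-387797) ≡ 1 (mod 1330827); reducing, -387797 mod 1330827 = 943030.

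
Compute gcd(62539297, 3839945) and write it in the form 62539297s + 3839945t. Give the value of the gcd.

1

Euclidean algorithm:
62539297 = 16·3839945 + 1100177
3839945 = 3·1100177 + 539414
1100177 = 2·539414 + 21349
539414 = 25·21349 + 5689
21349 = 3·5689 + 4282
5689 = 1·4282 + 1407
4282 = 3·1407 + 61
1407 = 23·61 + 4
61 = 15·4 + 1
4 = 4·1 + 0
gcd(62539297, 3839945) = 1.
Back-substituting:
1 = 61 − 15·4
1 = −15·1407 + 346·61
1 = 346·4282 − 1053·1407
1 = −1053·5689 + 1399·4282
1 = 1399·21349 − 5250·5689
1 = −5250·539414 + 132649·21349
1 = 132649·1100177 − 270548·539414
1 = −270548·3839945 + 944293·1100177
1 = 944293·62539297 − 15379236·3839945
So 1 = (944293)·62539297 + (-15379236)·3839945.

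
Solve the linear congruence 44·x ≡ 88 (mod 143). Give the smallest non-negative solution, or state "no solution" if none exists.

2

First find gcd(44, 143):
143 = 3*44 + 11
44 = 4*11 + 0
gcd = 11 and 11 | 88, so solutions exist. Divide through by 11: 4x ≡ 8 (mod 13).
Now find 4⁻¹ mod 13:
13 = 3×4 + 1
4 = 4×1 + 0
Back-substitute:
1 = 13 − 3·4
So 4·(-3) ≡ 1 (mod 13), i.e. 4⁻¹ ≡ 10.
Then x ≡ 10·8 ≡ 2 (mod 13); the smallest non-negative solution is x = 2.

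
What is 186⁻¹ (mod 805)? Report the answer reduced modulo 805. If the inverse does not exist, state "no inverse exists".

541

gcd(805, 186) by repeated division:
805 = 4×186 + 61
186 = 3×61 + 3
61 = 20×3 + 1
3 = 3×1 + 0
The gcd is 1. Working backward:
1 = 61 − 20·3
1 = −20·186 + 61·61
1 = 61·805 − 264·186
Hence 186⁻¹ ≡ -264 ≡ 541 (mod 805).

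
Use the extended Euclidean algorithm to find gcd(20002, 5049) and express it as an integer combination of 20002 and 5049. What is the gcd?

1

Euclidean algorithm:
20002 = 3·5049 + 4855
5049 = 1·4855 + 194
4855 = 25·194 + 5
194 = 38·5 + 4
5 = 1·4 + 1
4 = 4·1 + 0
gcd(20002, 5049) = 1.
Back-substituting:
1 = 5 − 4
1 = −194 + 39·5
1 = 39·4855 − 976·194
1 = −976·5049 + 1015·4855
1 = 1015·20002 − 4021·5049
So 1 = (1015)·20002 + (-4021)·5049.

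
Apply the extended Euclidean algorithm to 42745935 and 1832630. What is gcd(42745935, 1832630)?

Apply Euclid's algorithm to 42745935 and 1832630:
42745935 = 23*1832630 + 595445
1832630 = 3*595445 + 46295
595445 = 12*46295 + 39905
46295 = 1*39905 + 6390
39905 = 6*6390 + 1565
6390 = 4*1565 + 130
1565 = 12*130 + 5
130 = 26*5 + 0
gcd(42745935, 1832630) = 5.
Working backward:
5 = 1565 − 12·130
5 = −12·6390 + 49·1565
5 = 49·39905 − 306·6390
5 = −306·46295 + 355·39905
5 = 355·595445 − 4566·46295
5 = −4566·1832630 + 14053·595445
5 = 14053·42745935 − 327785·1832630
So 5 = (14053)·42745935 + (-327785)·1832630.

5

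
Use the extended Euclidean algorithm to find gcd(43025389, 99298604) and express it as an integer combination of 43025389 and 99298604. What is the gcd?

1

Repeated division:
99298604 = 2×43025389 + 13247826
43025389 = 3×13247826 + 3281911
13247826 = 4×3281911 + 120182
3281911 = 27×120182 + 36997
120182 = 3×36997 + 9191
36997 = 4×9191 + 233
9191 = 39×233 + 104
233 = 2×104 + 25
104 = 4×25 + 4
25 = 6×4 + 1
4 = 4×1 + 0
gcd(43025389, 99298604) = 1.
Express as a combination:
1 = 25 − 6·4
1 = −6·104 + 25·25
1 = 25·233 − 56·104
1 = −56·9191 + 2209·233
1 = 2209·36997 − 8892·9191
1 = −8892·120182 + 28885·36997
1 = 28885·3281911 − 788787·120182
1 = −788787·13247826 + 3184033·3281911
1 = 3184033·43025389 − 10340886·13247826
1 = −10340886·99298604 + 23865805·43025389
So 1 = (-10340886)·99298604 + (23865805)·43025389.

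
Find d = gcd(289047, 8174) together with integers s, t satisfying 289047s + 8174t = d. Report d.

1

Repeated division:
289047 = 35×8174 + 2957
8174 = 2×2957 + 2260
2957 = 1×2260 + 697
2260 = 3×697 + 169
697 = 4×169 + 21
169 = 8×21 + 1
21 = 21×1 + 0
gcd(289047, 8174) = 1.
Express as a combination:
1 = 169 − 8·21
1 = −8·697 + 33·169
1 = 33·2260 − 107·697
1 = −107·2957 + 140·2260
1 = 140·8174 − 387·2957
1 = −387·289047 + 13685·8174
So 1 = (-387)·289047 + (13685)·8174.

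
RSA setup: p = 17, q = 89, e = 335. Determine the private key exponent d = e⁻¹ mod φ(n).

559

φ(n) = (p−1)(q−1) = 16·88 = 1408.
Need d with 335·d ≡ 1 (mod 1408). Apply the extended Euclidean algorithm:
1408 = 4*335 + 68
335 = 4*68 + 63
68 = 1*63 + 5
63 = 12*5 + 3
5 = 1*3 + 2
3 = 1*2 + 1
2 = 2*1 + 0
Back-substitute:
1 = 3 − 2
1 = −5 + 2·3
1 = 2·63 − 25·5
1 = −25·68 + 27·63
1 = 27·335 − 133·68
1 = −133·1408 + 559·335
So 335·559 ≡ 1 (mod 1408), hence d = 559.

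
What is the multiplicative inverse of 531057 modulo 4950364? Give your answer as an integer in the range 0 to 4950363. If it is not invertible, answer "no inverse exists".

3744609

Apply the Euclidean algorithm to 4950364 and 531057:
4950364 = 9*531057 + 170851
531057 = 3*170851 + 18504
170851 = 9*18504 + 4315
18504 = 4*4315 + 1244
4315 = 3*1244 + 583
1244 = 2*583 + 78
583 = 7*78 + 37
78 = 2*37 + 4
37 = 9*4 + 1
4 = 4*1 + 0
The gcd is 1. Working backward:
1 = 37 − 9·4
1 = −9·78 + 19·37
1 = 19·583 − 142·78
1 = −142·1244 + 303·583
1 = 303·4315 − 1051·1244
1 = −1051·18504 + 4507·4315
1 = 4507·170851 − 41614·18504
1 = −41614·531057 + 129349·170851
1 = 129349·4950364 − 1205755·531057
Hence 531057⁻¹ ≡ -1205755 ≡ 3744609 (mod 4950364).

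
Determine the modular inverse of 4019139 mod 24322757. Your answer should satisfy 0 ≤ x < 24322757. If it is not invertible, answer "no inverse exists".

Apply the Euclidean algorithm to 24322757 and 4019139:
24322757 = 6×4019139 + 207923
4019139 = 19×207923 + 68602
207923 = 3×68602 + 2117
68602 = 32×2117 + 858
2117 = 2×858 + 401
858 = 2×401 + 56
401 = 7×56 + 9
56 = 6×9 + 2
9 = 4×2 + 1
2 = 2×1 + 0
Since gcd(4019139, 24322757) = 1, back-substitute to write 1 as a combination:
1 = 9 − 4·2
1 = −4·56 + 25·9
1 = 25·401 − 179·56
1 = −179·858 + 383·401
1 = 383·2117 − 945·858
1 = −945·68602 + 30623·2117
1 = 30623·207923 − 92814·68602
1 = −92814·4019139 + 1794089·207923
1 = 1794089·24322757 − 10857348·4019139
So 4019139·(-10857348) ≡ 1 (mod 24322757), and -10857348 ≡ 13465409 (mod 24322757).

13465409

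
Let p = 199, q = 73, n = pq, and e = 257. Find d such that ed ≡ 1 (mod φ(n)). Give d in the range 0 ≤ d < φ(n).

φ(n) = (p−1)(q−1) = 198·72 = 14256.
Need d with 257·d ≡ 1 (mod 14256). Apply the extended Euclidean algorithm:
14256 = 55·257 + 121
257 = 2·121 + 15
121 = 8·15 + 1
15 = 15·1 + 0
Back-substitute:
1 = 121 − 8·15
1 = −8·257 + 17·121
1 = 17·14256 − 943·257
So 257·(-943) ≡ 1 (mod 14256), hence d ≡ -943 ≡ 13313 (mod 14256).

13313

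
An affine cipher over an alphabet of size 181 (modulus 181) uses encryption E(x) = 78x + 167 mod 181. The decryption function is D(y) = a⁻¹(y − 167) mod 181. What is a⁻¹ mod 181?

gcd(181, 78) by repeated division:
181 = 2×78 + 25
78 = 3×25 + 3
25 = 8×3 + 1
3 = 3×1 + 0
The gcd is 1. Working backward:
1 = 25 − 8·3
1 = −8·78 + 25·25
1 = 25·181 − 58·78
Thus 78·(-58) ≡ 1 (mod 181); reducing, -58 mod 181 = 123.

123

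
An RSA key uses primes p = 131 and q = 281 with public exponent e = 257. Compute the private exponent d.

30593

φ(n) = (p−1)(q−1) = 130·280 = 36400.
Need d with 257·d ≡ 1 (mod 36400). Apply the extended Euclidean algorithm:
36400 = 141*257 + 163
257 = 1*163 + 94
163 = 1*94 + 69
94 = 1*69 + 25
69 = 2*25 + 19
25 = 1*19 + 6
19 = 3*6 + 1
6 = 6*1 + 0
Back-substitute:
1 = 19 − 3·6
1 = −3·25 + 4·19
1 = 4·69 − 11·25
1 = −11·94 + 15·69
1 = 15·163 − 26·94
1 = −26·257 + 41·163
1 = 41·36400 − 5807·257
So 257·(-5807) ≡ 1 (mod 36400), hence d ≡ -5807 ≡ 30593 (mod 36400).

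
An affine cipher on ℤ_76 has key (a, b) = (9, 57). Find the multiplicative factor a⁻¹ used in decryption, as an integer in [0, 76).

17

Extended Euclidean algorithm:
76 = 8*9 + 4
9 = 2*4 + 1
4 = 4*1 + 0
gcd = 1, so the inverse exists. Back-substitute:
1 = 9 − 2·4
1 = −2·76 + 17·9
So 9·17 ≡ 1 (mod 76).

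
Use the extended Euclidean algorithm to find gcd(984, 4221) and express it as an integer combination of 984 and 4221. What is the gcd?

Apply Euclid's algorithm to 4221 and 984:
4221 = 4·984 + 285
984 = 3·285 + 129
285 = 2·129 + 27
129 = 4·27 + 21
27 = 1·21 + 6
21 = 3·6 + 3
6 = 2·3 + 0
gcd(984, 4221) = 3.
Back-substituting:
3 = 21 − 3·6
3 = −3·27 + 4·21
3 = 4·129 − 19·27
3 = −19·285 + 42·129
3 = 42·984 − 145·285
3 = −145·4221 + 622·984
So 3 = (-145)·4221 + (622)·984.

3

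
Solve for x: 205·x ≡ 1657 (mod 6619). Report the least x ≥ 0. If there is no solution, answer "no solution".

3140

First find gcd(205, 6619):
6619 = 32×205 + 59
205 = 3×59 + 28
59 = 2×28 + 3
28 = 9×3 + 1
3 = 3×1 + 0
gcd = 1, so a unique solution mod 6619 exists.
Back-substitute for the Bézout coefficients:
1 = 28 − 9·3
1 = −9·59 + 19·28
1 = 19·205 − 66·59
1 = −66·6619 + 2131·205
So 205·(2131) ≡ 1 (mod 6619), giving 205⁻¹ ≡ 2131.
x ≡ 205⁻¹·1657 ≡ 2131·1657 ≡ 3140 (mod 6619).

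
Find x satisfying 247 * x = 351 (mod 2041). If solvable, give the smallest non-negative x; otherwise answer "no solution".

51

First find gcd(247, 2041):
2041 = 8·247 + 65
247 = 3·65 + 52
65 = 1·52 + 13
52 = 4·13 + 0
gcd = 13 and 13 | 351, so solutions exist. Divide through by 13: 19x ≡ 27 (mod 157).
Now find 19⁻¹ mod 157:
157 = 8*19 + 5
19 = 3*5 + 4
5 = 1*4 + 1
4 = 4*1 + 0
Back-substitute:
1 = 5 − 4
1 = −19 + 4·5
1 = 4·157 − 33·19
So 19·(-33) ≡ 1 (mod 157), i.e. 19⁻¹ ≡ 124.
Then x ≡ 124·27 ≡ 51 (mod 157); the smallest non-negative solution is x = 51.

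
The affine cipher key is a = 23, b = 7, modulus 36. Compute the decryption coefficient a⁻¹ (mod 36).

gcd(36, 23) by repeated division:
36 = 1×23 + 13
23 = 1×13 + 10
13 = 1×10 + 3
10 = 3×3 + 1
3 = 3×1 + 0
The gcd is 1. Working backward:
1 = 10 − 3·3
1 = −3·13 + 4·10
1 = 4·23 − 7·13
1 = −7·36 + 11·23
So 23·11 ≡ 1 (mod 36).

11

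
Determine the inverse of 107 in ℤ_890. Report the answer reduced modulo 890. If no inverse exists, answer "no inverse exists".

Apply the Euclidean algorithm to 890 and 107:
890 = 8*107 + 34
107 = 3*34 + 5
34 = 6*5 + 4
5 = 1*4 + 1
4 = 4*1 + 0
Since gcd(107, 890) = 1, back-substitute to write 1 as a combination:
1 = 5 − 4
1 = −34 + 7·5
1 = 7·107 − 22·34
1 = −22·890 + 183·107
So 107·183 ≡ 1 (mod 890).

183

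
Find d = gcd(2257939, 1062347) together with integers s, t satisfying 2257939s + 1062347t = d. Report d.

Repeated division:
2257939 = 2*1062347 + 133245
1062347 = 7*133245 + 129632
133245 = 1*129632 + 3613
129632 = 35*3613 + 3177
3613 = 1*3177 + 436
3177 = 7*436 + 125
436 = 3*125 + 61
125 = 2*61 + 3
61 = 20*3 + 1
3 = 3*1 + 0
gcd(2257939, 1062347) = 1.
Back-substituting:
1 = 61 − 20·3
1 = −20·125 + 41·61
1 = 41·436 − 143·125
1 = −143·3177 + 1042·436
1 = 1042·3613 − 1185·3177
1 = −1185·129632 + 42517·3613
1 = 42517·133245 − 43702·129632
1 = −43702·1062347 + 348431·133245
1 = 348431·2257939 − 740564·1062347
So 1 = (348431)·2257939 + (-740564)·1062347.

1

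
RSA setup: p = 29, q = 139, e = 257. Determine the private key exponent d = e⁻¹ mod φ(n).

φ(n) = (p−1)(q−1) = 28·138 = 3864.
Need d with 257·d ≡ 1 (mod 3864). Apply the extended Euclidean algorithm:
3864 = 15×257 + 9
257 = 28×9 + 5
9 = 1×5 + 4
5 = 1×4 + 1
4 = 4×1 + 0
Back-substitute:
1 = 5 − 4
1 = −9 + 2·5
1 = 2·257 − 57·9
1 = −57·3864 + 857·257
So 257·857 ≡ 1 (mod 3864), hence d = 857.

857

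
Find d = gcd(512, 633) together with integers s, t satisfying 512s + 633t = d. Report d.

Apply Euclid's algorithm to 633 and 512:
633 = 1*512 + 121
512 = 4*121 + 28
121 = 4*28 + 9
28 = 3*9 + 1
9 = 9*1 + 0
gcd(512, 633) = 1.
Express as a combination:
1 = 28 − 3·9
1 = −3·121 + 13·28
1 = 13·512 − 55·121
1 = −55·633 + 68·512
So 1 = (-55)·633 + (68)·512.

1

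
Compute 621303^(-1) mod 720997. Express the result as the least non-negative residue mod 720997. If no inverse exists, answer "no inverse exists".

354438

gcd(720997, 621303) by repeated division:
720997 = 1*621303 + 99694
621303 = 6*99694 + 23139
99694 = 4*23139 + 7138
23139 = 3*7138 + 1725
7138 = 4*1725 + 238
1725 = 7*238 + 59
238 = 4*59 + 2
59 = 29*2 + 1
2 = 2*1 + 0
The gcd is 1. Working backward:
1 = 59 − 29·2
1 = −29·238 + 117·59
1 = 117·1725 − 848·238
1 = −848·7138 + 3509·1725
1 = 3509·23139 − 11375·7138
1 = −11375·99694 + 49009·23139
1 = 49009·621303 − 305429·99694
1 = −305429·720997 + 354438·621303
So 621303·354438 ≡ 1 (mod 720997).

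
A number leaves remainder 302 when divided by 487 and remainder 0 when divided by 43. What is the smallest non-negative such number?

Write x = 302 + 487·k. Then 487·k ≡ 0 − 302 ≡ 42 (mod 43).
Need 487⁻¹ mod 43. Extended Euclid on (43, 14):
43 = 3*14 + 1
14 = 14*1 + 0
Back-substitute:
1 = 43 − 3·14
487⁻¹ ≡ 40 (mod 43), so k ≡ 40·42 ≡ 3 (mod 43).
x = 302 + 487·3 = 1763.

1763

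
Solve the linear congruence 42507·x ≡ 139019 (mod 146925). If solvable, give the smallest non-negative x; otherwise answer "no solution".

gcd(42507, 146925):
146925 = 3*42507 + 19404
42507 = 2*19404 + 3699
19404 = 5*3699 + 909
3699 = 4*909 + 63
909 = 14*63 + 27
63 = 2*27 + 9
27 = 3*9 + 0
gcd = 9, but 9 ∤ 139019, so the congruence has no solution.

no solution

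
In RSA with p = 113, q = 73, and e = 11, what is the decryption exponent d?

7331

φ(n) = (p−1)(q−1) = 112·72 = 8064.
Need d with 11·d ≡ 1 (mod 8064). Apply the extended Euclidean algorithm:
8064 = 733×11 + 1
11 = 11×1 + 0
Back-substitute:
1 = 8064 − 733·11
So 11·(-733) ≡ 1 (mod 8064), hence d ≡ -733 ≡ 7331 (mod 8064).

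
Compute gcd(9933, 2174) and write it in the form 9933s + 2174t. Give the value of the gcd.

1

Apply Euclid's algorithm to 9933 and 2174:
9933 = 4·2174 + 1237
2174 = 1·1237 + 937
1237 = 1·937 + 300
937 = 3·300 + 37
300 = 8·37 + 4
37 = 9·4 + 1
4 = 4·1 + 0
gcd(9933, 2174) = 1.
Back-substituting:
1 = 37 − 9·4
1 = −9·300 + 73·37
1 = 73·937 − 228·300
1 = −228·1237 + 301·937
1 = 301·2174 − 529·1237
1 = −529·9933 + 2417·2174
So 1 = (-529)·9933 + (2417)·2174.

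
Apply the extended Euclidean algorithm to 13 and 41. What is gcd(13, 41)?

Apply Euclid's algorithm to 41 and 13:
41 = 3·13 + 2
13 = 6·2 + 1
2 = 2·1 + 0
gcd(13, 41) = 1.
Express as a combination:
1 = 13 − 6·2
1 = −6·41 + 19·13
So 1 = (-6)·41 + (19)·13.

1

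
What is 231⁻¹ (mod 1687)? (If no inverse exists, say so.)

no inverse exists

Euclidean algorithm on 1687, 231:
1687 = 7×231 + 70
231 = 3×70 + 21
70 = 3×21 + 7
21 = 3×7 + 0
Since gcd = 7 > 1, 231 is not a unit mod 1687.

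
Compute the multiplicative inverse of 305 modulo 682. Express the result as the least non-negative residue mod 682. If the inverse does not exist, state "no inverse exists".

161

Apply the Euclidean algorithm to 682 and 305:
682 = 2*305 + 72
305 = 4*72 + 17
72 = 4*17 + 4
17 = 4*4 + 1
4 = 4*1 + 0
The gcd is 1. Working backward:
1 = 17 − 4·4
1 = −4·72 + 17·17
1 = 17·305 − 72·72
1 = −72·682 + 161·305
So 305·161 ≡ 1 (mod 682).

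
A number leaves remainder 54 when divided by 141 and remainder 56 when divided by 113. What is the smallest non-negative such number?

14859

Write x = 54 + 141·k. Then 141·k ≡ 56 − 54 ≡ 2 (mod 113).
Need 141⁻¹ mod 113. Extended Euclid on (113, 28):
113 = 4*28 + 1
28 = 28*1 + 0
Back-substitute:
1 = 113 − 4·28
141⁻¹ ≡ 109 (mod 113), so k ≡ 109·2 ≡ 105 (mod 113).
x = 54 + 141·105 = 14859.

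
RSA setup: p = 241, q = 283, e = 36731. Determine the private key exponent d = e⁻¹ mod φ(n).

21011

φ(n) = (p−1)(q−1) = 240·282 = 67680.
Need d with 36731·d ≡ 1 (mod 67680). Apply the extended Euclidean algorithm:
67680 = 1·36731 + 30949
36731 = 1·30949 + 5782
30949 = 5·5782 + 2039
5782 = 2·2039 + 1704
2039 = 1·1704 + 335
1704 = 5·335 + 29
335 = 11·29 + 16
29 = 1·16 + 13
16 = 1·13 + 3
13 = 4·3 + 1
3 = 3·1 + 0
Back-substitute:
1 = 13 − 4·3
1 = −4·16 + 5·13
1 = 5·29 − 9·16
1 = −9·335 + 104·29
1 = 104·1704 − 529·335
1 = −529·2039 + 633·1704
1 = 633·5782 − 1795·2039
1 = −1795·30949 + 9608·5782
1 = 9608·36731 − 11403·30949
1 = −11403·67680 + 21011·36731
So 36731·21011 ≡ 1 (mod 67680), hence d = 21011.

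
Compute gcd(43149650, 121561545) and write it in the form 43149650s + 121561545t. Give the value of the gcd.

Repeated division:
121561545 = 2×43149650 + 35262245
43149650 = 1×35262245 + 7887405
35262245 = 4×7887405 + 3712625
7887405 = 2×3712625 + 462155
3712625 = 8×462155 + 15385
462155 = 30×15385 + 605
15385 = 25×605 + 260
605 = 2×260 + 85
260 = 3×85 + 5
85 = 17×5 + 0
gcd(43149650, 121561545) = 5.
Back-substituting:
5 = 260 − 3·85
5 = −3·605 + 7·260
5 = 7·15385 − 178·605
5 = −178·462155 + 5347·15385
5 = 5347·3712625 − 42954·462155
5 = −42954·7887405 + 91255·3712625
5 = 91255·35262245 − 407974·7887405
5 = −407974·43149650 + 499229·35262245
5 = 499229·121561545 − 1406432·43149650
So 5 = (499229)·121561545 + (-1406432)·43149650.

5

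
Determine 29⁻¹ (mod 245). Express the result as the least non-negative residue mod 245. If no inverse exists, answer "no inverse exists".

Extended Euclidean algorithm:
245 = 8×29 + 13
29 = 2×13 + 3
13 = 4×3 + 1
3 = 3×1 + 0
gcd = 1, so the inverse exists. Back-substitute:
1 = 13 − 4·3
1 = −4·29 + 9·13
1 = 9·245 − 76·29
Thus 29·(-76) ≡ 1 (mod 245); reducing, -76 mod 245 = 169.

169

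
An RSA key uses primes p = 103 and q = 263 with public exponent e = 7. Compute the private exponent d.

φ(n) = (p−1)(q−1) = 102·262 = 26724.
Need d with 7·d ≡ 1 (mod 26724). Apply the extended Euclidean algorithm:
26724 = 3817×7 + 5
7 = 1×5 + 2
5 = 2×2 + 1
2 = 2×1 + 0
Back-substitute:
1 = 5 − 2·2
1 = −2·7 + 3·5
1 = 3·26724 − 11453·7
So 7·(-11453) ≡ 1 (mod 26724), hence d ≡ -11453 ≡ 15271 (mod 26724).

15271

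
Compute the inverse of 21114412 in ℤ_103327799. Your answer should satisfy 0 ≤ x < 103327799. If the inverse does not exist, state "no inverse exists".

Extended Euclidean algorithm:
103327799 = 4*21114412 + 18870151
21114412 = 1*18870151 + 2244261
18870151 = 8*2244261 + 916063
2244261 = 2*916063 + 412135
916063 = 2*412135 + 91793
412135 = 4*91793 + 44963
91793 = 2*44963 + 1867
44963 = 24*1867 + 155
1867 = 12*155 + 7
155 = 22*7 + 1
7 = 7*1 + 0
Since gcd(21114412, 103327799) = 1, back-substitute to write 1 as a combination:
1 = 155 − 22·7
1 = −22·1867 + 265·155
1 = 265·44963 − 6382·1867
1 = −6382·91793 + 13029·44963
1 = 13029·412135 − 58498·91793
1 = −58498·916063 + 130025·412135
1 = 130025·2244261 − 318548·916063
1 = −318548·18870151 + 2678409·2244261
1 = 2678409·21114412 − 2996957·18870151
1 = −2996957·103327799 + 14666237·21114412
So 21114412·14666237 ≡ 1 (mod 103327799).

14666237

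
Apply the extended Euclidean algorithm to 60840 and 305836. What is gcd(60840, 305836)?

Repeated division:
305836 = 5×60840 + 1636
60840 = 37×1636 + 308
1636 = 5×308 + 96
308 = 3×96 + 20
96 = 4×20 + 16
20 = 1×16 + 4
16 = 4×4 + 0
gcd(60840, 305836) = 4.
Back-substituting:
4 = 20 − 16
4 = −96 + 5·20
4 = 5·308 − 16·96
4 = −16·1636 + 85·308
4 = 85·60840 − 3161·1636
4 = −3161·305836 + 15890·60840
So 4 = (-3161)·305836 + (15890)·60840.

4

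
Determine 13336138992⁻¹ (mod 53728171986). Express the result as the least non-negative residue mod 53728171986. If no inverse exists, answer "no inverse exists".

Euclidean algorithm on 53728171986, 13336138992:
53728171986 = 4·13336138992 + 383616018
13336138992 = 34·383616018 + 293194380
383616018 = 1·293194380 + 90421638
293194380 = 3·90421638 + 21929466
90421638 = 4·21929466 + 2703774
21929466 = 8·2703774 + 299274
2703774 = 9·299274 + 10308
299274 = 29·10308 + 342
10308 = 30·342 + 48
342 = 7·48 + 6
48 = 8·6 + 0
The gcd is 6, not 1, hence no inverse exists.

no inverse exists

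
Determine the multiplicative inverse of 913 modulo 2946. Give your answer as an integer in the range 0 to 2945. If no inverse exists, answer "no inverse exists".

2149

Extended Euclidean algorithm:
2946 = 3·913 + 207
913 = 4·207 + 85
207 = 2·85 + 37
85 = 2·37 + 11
37 = 3·11 + 4
11 = 2·4 + 3
4 = 1·3 + 1
3 = 3·1 + 0
gcd = 1, so the inverse exists. Back-substitute:
1 = 4 − 3
1 = −11 + 3·4
1 = 3·37 − 10·11
1 = −10·85 + 23·37
1 = 23·207 − 56·85
1 = −56·913 + 247·207
1 = 247·2946 − 797·913
Hence 913⁻¹ ≡ -797 ≡ 2149 (mod 2946).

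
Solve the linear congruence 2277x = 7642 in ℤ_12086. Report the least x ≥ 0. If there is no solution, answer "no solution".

First find gcd(2277, 12086):
12086 = 5×2277 + 701
2277 = 3×701 + 174
701 = 4×174 + 5
174 = 34×5 + 4
5 = 1×4 + 1
4 = 4×1 + 0
gcd = 1, so a unique solution mod 12086 exists.
Back-substitute for the Bézout coefficients:
1 = 5 − 4
1 = −174 + 35·5
1 = 35·701 − 141·174
1 = −141·2277 + 458·701
1 = 458·12086 − 2431·2277
So 2277·(-2431) ≡ 1 (mod 12086), giving 2277⁻¹ ≡ 9655.
x ≡ 2277⁻¹·7642 ≡ 9655·7642 ≡ 10566 (mod 12086).

10566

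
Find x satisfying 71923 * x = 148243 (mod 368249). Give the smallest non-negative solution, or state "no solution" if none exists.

206729

First find gcd(71923, 368249):
368249 = 5·71923 + 8634
71923 = 8·8634 + 2851
8634 = 3·2851 + 81
2851 = 35·81 + 16
81 = 5·16 + 1
16 = 16·1 + 0
gcd = 1, so a unique solution mod 368249 exists.
Back-substitute for the Bézout coefficients:
1 = 81 − 5·16
1 = −5·2851 + 176·81
1 = 176·8634 − 533·2851
1 = −533·71923 + 4440·8634
1 = 4440·368249 − 22733·71923
So 71923·(-22733) ≡ 1 (mod 368249), giving 71923⁻¹ ≡ 345516.
x ≡ 71923⁻¹·148243 ≡ 345516·148243 ≡ 206729 (mod 368249).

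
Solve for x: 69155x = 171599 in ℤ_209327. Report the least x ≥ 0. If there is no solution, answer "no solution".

First find gcd(69155, 209327):
209327 = 3*69155 + 1862
69155 = 37*1862 + 261
1862 = 7*261 + 35
261 = 7*35 + 16
35 = 2*16 + 3
16 = 5*3 + 1
3 = 3*1 + 0
gcd = 1, so a unique solution mod 209327 exists.
Back-substitute for the Bézout coefficients:
1 = 16 − 5·3
1 = −5·35 + 11·16
1 = 11·261 − 82·35
1 = −82·1862 + 585·261
1 = 585·69155 − 21727·1862
1 = −21727·209327 + 65766·69155
So 69155·(65766) ≡ 1 (mod 209327), giving 69155⁻¹ ≡ 65766.
x ≡ 69155⁻¹·171599 ≡ 65766·171599 ≡ 142610 (mod 209327).

142610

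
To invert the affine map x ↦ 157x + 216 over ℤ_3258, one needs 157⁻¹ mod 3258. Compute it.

3175

Apply the Euclidean algorithm to 3258 and 157:
3258 = 20*157 + 118
157 = 1*118 + 39
118 = 3*39 + 1
39 = 39*1 + 0
gcd = 1, so the inverse exists. Back-substitute:
1 = 118 − 3·39
1 = −3·157 + 4·118
1 = 4·3258 − 83·157
Hence 157⁻¹ ≡ -83 ≡ 3175 (mod 3258).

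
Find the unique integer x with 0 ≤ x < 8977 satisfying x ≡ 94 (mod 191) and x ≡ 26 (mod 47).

7734

Write x = 94 + 191·k. Then 191·k ≡ 26 − 94 ≡ 26 (mod 47).
Need 191⁻¹ mod 47. Extended Euclid on (47, 3):
47 = 15×3 + 2
3 = 1×2 + 1
2 = 2×1 + 0
Back-substitute:
1 = 3 − 2
1 = −47 + 16·3
191⁻¹ ≡ 16 (mod 47), so k ≡ 16·26 ≡ 40 (mod 47).
x = 94 + 191·40 = 7734.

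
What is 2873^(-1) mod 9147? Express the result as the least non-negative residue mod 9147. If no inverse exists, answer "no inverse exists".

Extended Euclidean algorithm:
9147 = 3×2873 + 528
2873 = 5×528 + 233
528 = 2×233 + 62
233 = 3×62 + 47
62 = 1×47 + 15
47 = 3×15 + 2
15 = 7×2 + 1
2 = 2×1 + 0
gcd = 1, so the inverse exists. Back-substitute:
1 = 15 − 7·2
1 = −7·47 + 22·15
1 = 22·62 − 29·47
1 = −29·233 + 109·62
1 = 109·528 − 247·233
1 = −247·2873 + 1344·528
1 = 1344·9147 − 4279·2873
Hence 2873⁻¹ ≡ -4279 ≡ 4868 (mod 9147).

4868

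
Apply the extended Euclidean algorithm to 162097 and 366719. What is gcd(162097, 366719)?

1

Repeated division:
366719 = 2×162097 + 42525
162097 = 3×42525 + 34522
42525 = 1×34522 + 8003
34522 = 4×8003 + 2510
8003 = 3×2510 + 473
2510 = 5×473 + 145
473 = 3×145 + 38
145 = 3×38 + 31
38 = 1×31 + 7
31 = 4×7 + 3
7 = 2×3 + 1
3 = 3×1 + 0
gcd(162097, 366719) = 1.
Working backward:
1 = 7 − 2·3
1 = −2·31 + 9·7
1 = 9·38 − 11·31
1 = −11·145 + 42·38
1 = 42·473 − 137·145
1 = −137·2510 + 727·473
1 = 727·8003 − 2318·2510
1 = −2318·34522 + 9999·8003
1 = 9999·42525 − 12317·34522
1 = −12317·162097 + 46950·42525
1 = 46950·366719 − 106217·162097
So 1 = (46950)·366719 + (-106217)·162097.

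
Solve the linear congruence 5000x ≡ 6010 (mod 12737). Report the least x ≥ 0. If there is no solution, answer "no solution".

689

First find gcd(5000, 12737):
12737 = 2×5000 + 2737
5000 = 1×2737 + 2263
2737 = 1×2263 + 474
2263 = 4×474 + 367
474 = 1×367 + 107
367 = 3×107 + 46
107 = 2×46 + 15
46 = 3×15 + 1
15 = 15×1 + 0
gcd = 1, so a unique solution mod 12737 exists.
Back-substitute for the Bézout coefficients:
1 = 46 − 3·15
1 = −3·107 + 7·46
1 = 7·367 − 24·107
1 = −24·474 + 31·367
1 = 31·2263 − 148·474
1 = −148·2737 + 179·2263
1 = 179·5000 − 327·2737
1 = −327·12737 + 833·5000
So 5000·(833) ≡ 1 (mod 12737), giving 5000⁻¹ ≡ 833.
x ≡ 5000⁻¹·6010 ≡ 833·6010 ≡ 689 (mod 12737).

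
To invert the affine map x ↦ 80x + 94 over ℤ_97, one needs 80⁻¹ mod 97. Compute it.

57

Extended Euclidean algorithm:
97 = 1×80 + 17
80 = 4×17 + 12
17 = 1×12 + 5
12 = 2×5 + 2
5 = 2×2 + 1
2 = 2×1 + 0
The gcd is 1. Working backward:
1 = 5 − 2·2
1 = −2·12 + 5·5
1 = 5·17 − 7·12
1 = −7·80 + 33·17
1 = 33·97 − 40·80
Thus 80·(-40) ≡ 1 (mod 97); reducing, -40 mod 97 = 57.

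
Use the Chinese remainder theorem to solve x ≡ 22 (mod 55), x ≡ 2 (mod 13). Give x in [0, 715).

132

Write x = 22 + 55·k. Then 55·k ≡ 2 − 22 ≡ 6 (mod 13).
Need 55⁻¹ mod 13. Extended Euclid on (13, 3):
13 = 4*3 + 1
3 = 3*1 + 0
Back-substitute:
1 = 13 − 4·3
55⁻¹ ≡ 9 (mod 13), so k ≡ 9·6 ≡ 2 (mod 13).
x = 22 + 55·2 = 132.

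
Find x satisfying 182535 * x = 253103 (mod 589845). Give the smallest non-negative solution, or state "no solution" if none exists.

gcd(182535, 589845):
589845 = 3·182535 + 42240
182535 = 4·42240 + 13575
42240 = 3·13575 + 1515
13575 = 8·1515 + 1455
1515 = 1·1455 + 60
1455 = 24·60 + 15
60 = 4·15 + 0
gcd = 15, but 15 ∤ 253103, so the congruence has no solution.

no solution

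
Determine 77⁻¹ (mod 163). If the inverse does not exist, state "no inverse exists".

Apply the Euclidean algorithm to 163 and 77:
163 = 2×77 + 9
77 = 8×9 + 5
9 = 1×5 + 4
5 = 1×4 + 1
4 = 4×1 + 0
Since gcd(77, 163) = 1, back-substitute to write 1 as a combination:
1 = 5 − 4
1 = −9 + 2·5
1 = 2·77 − 17·9
1 = −17·163 + 36·77
So 77·36 ≡ 1 (mod 163).

36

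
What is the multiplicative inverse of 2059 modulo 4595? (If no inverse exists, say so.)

gcd(4595, 2059) by repeated division:
4595 = 2×2059 + 477
2059 = 4×477 + 151
477 = 3×151 + 24
151 = 6×24 + 7
24 = 3×7 + 3
7 = 2×3 + 1
3 = 3×1 + 0
Since gcd(2059, 4595) = 1, back-substitute to write 1 as a combination:
1 = 7 − 2·3
1 = −2·24 + 7·7
1 = 7·151 − 44·24
1 = −44·477 + 139·151
1 = 139·2059 − 600·477
1 = −600·4595 + 1339·2059
So 2059·1339 ≡ 1 (mod 4595).

1339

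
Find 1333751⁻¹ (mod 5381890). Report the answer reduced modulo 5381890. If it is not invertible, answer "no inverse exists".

4097771

Run Euclid on (5381890, 1333751):
5381890 = 4*1333751 + 46886
1333751 = 28*46886 + 20943
46886 = 2*20943 + 5000
20943 = 4*5000 + 943
5000 = 5*943 + 285
943 = 3*285 + 88
285 = 3*88 + 21
88 = 4*21 + 4
21 = 5*4 + 1
4 = 4*1 + 0
The gcd is 1. Working backward:
1 = 21 − 5·4
1 = −5·88 + 21·21
1 = 21·285 − 68·88
1 = −68·943 + 225·285
1 = 225·5000 − 1193·943
1 = −1193·20943 + 4997·5000
1 = 4997·46886 − 11187·20943
1 = −11187·1333751 + 318233·46886
1 = 318233·5381890 − 1284119·1333751
So 1333751·(-1284119) ≡ 1 (mod 5381890), and -1284119 ≡ 4097771 (mod 5381890).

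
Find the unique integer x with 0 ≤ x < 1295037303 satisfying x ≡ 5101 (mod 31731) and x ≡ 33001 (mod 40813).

992645974

Write x = 5101 + 31731·k. Then 31731·k ≡ 33001 − 5101 ≡ 27900 (mod 40813).
Need 31731⁻¹ mod 40813. Extended Euclid on (40813, 31731):
40813 = 1×31731 + 9082
31731 = 3×9082 + 4485
9082 = 2×4485 + 112
4485 = 40×112 + 5
112 = 22×5 + 2
5 = 2×2 + 1
2 = 2×1 + 0
Back-substitute:
1 = 5 − 2·2
1 = −2·112 + 45·5
1 = 45·4485 − 1802·112
1 = −1802·9082 + 3649·4485
1 = 3649·31731 − 12749·9082
1 = −12749·40813 + 16398·31731
31731⁻¹ ≡ 16398 (mod 40813), so k ≡ 16398·27900 ≡ 31283 (mod 40813).
x = 5101 + 31731·31283 = 992645974.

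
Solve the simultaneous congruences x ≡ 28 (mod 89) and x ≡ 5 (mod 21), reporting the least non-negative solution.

Write x = 28 + 89·k. Then 89·k ≡ 5 − 28 ≡ 19 (mod 21).
Need 89⁻¹ mod 21. Extended Euclid on (21, 5):
21 = 4·5 + 1
5 = 5·1 + 0
Back-substitute:
1 = 21 − 4·5
89⁻¹ ≡ 17 (mod 21), so k ≡ 17·19 ≡ 8 (mod 21).
x = 28 + 89·8 = 740.

740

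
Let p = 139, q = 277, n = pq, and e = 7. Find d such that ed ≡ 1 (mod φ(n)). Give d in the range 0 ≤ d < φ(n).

φ(n) = (p−1)(q−1) = 138·276 = 38088.
Need d with 7·d ≡ 1 (mod 38088). Apply the extended Euclidean algorithm:
38088 = 5441*7 + 1
7 = 7*1 + 0
Back-substitute:
1 = 38088 − 5441·7
So 7·(-5441) ≡ 1 (mod 38088), hence d ≡ -5441 ≡ 32647 (mod 38088).

32647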